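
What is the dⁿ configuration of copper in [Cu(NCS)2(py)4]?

d9

Each isothiocyanate is −1; pyridine is neutral; balancing the 0 overall charge requires Cu(II).
Copper is a group-11 element; Cu(II) is therefore d⁹.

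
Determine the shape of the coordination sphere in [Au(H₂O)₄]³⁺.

Ligand charges: water is neutral. With an overall charge of +3 the gold centre must be in the +3 oxidation state.
Au sits in group 11, so the d-electron count is 11 − 3 = 8.
With 4 monodentate ligands the coordination number is 4.
A 5d d⁸ ion has a large crystal-field splitting; square planar leaves the high-energy d_{x²−y²} orbital empty and maximises CFSE.

square planar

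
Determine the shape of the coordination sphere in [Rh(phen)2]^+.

1,10-phenanthroline is neutral; balancing the +1 overall charge requires Rh(I).
Rhodium is a group-9 element; Rh(I) is therefore d⁸.
Counting donor atoms: 2×1,10-phenanthroline (bidentate) → 4 donors. Coordination number = 4.
A 4d d⁸ ion has a large crystal-field splitting; square planar leaves the high-energy d_{x²−y²} orbital empty and maximises CFSE.

square planar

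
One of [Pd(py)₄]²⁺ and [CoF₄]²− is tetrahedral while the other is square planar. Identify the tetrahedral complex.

[CoF₄]²−

For [Pd(py)₄]²⁺: Summing ligand charges against the +2 overall charge gives an oxidation state of +2 for palladium. Palladium is a group-10 element; Pd(II) is therefore d⁸. A 4d d⁸ ion has a large crystal-field splitting; square planar leaves the high-energy d_{x²−y²} orbital empty and maximises CFSE. → square planar.
For [CoF₄]²−: Summing ligand charges against the −2 overall charge gives an oxidation state of +2 for cobalt. Group 9 minus oxidation state 2 gives a d⁷ configuration. For a high-spin 3d d⁷ ion with weak-field ligands the small Δₜ gives little square-planar CFSE advantage, so four ligands adopt the sterically favoured tetrahedral geometry. → tetrahedral.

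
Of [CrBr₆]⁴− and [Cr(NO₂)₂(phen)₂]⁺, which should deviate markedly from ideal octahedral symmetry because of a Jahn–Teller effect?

[CrBr₆]⁴−: Summing ligand charges against the −4 overall charge gives an oxidation state of +2 for chromium. Cr sits in group 6, so the d-electron count is 6 − 2 = 4. Bromide is a weak-field ligand for a first-row metal, so the complex is high-spin. The t₂g³e_g¹ (high-spin) configuration has an unevenly filled e_g set; the Jahn–Teller theorem predicts a tetragonal distortion (typically axial elongation) to lift the degeneracy.
[Cr(NO₂)₂(phen)₂]⁺: Each nitro (N-bound nitrite) is −1; 1,10-phenanthroline is neutral; balancing the +1 overall charge requires Cr(III). Chromium is a group-6 element; Cr(III) is therefore d³. The d³ configuration leaves the e_g set evenly filled (or empty) — no strong Jahn–Teller driving force.

[CrBr₆]⁴−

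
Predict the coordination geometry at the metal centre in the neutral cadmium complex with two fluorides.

linear

Ligand charges: each fluoride is −1. With an overall charge of 0 the cadmium centre must be in the +2 oxidation state.
Cadmium is a group-12 element; Cd(II) is therefore d¹⁰.
With 2 monodentate ligands the coordination number is 2.
A d¹⁰ ion with only two ligands adopts a linear arrangement (sp hybridisation; no CFSE preference).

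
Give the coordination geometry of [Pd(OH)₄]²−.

Each hydroxide is −1; balancing the −2 overall charge requires Pd(II).
Group 10 minus oxidation state 2 gives a d⁸ configuration.
Coordination number: 4.
A 4d d⁸ ion has a large crystal-field splitting; square planar leaves the high-energy d_{x²−y²} orbital empty and maximises CFSE.

square planar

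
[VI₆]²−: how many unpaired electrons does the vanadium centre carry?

Ligand charges: each iodide is −1. With an overall charge of −2 the vanadium centre must be in the +4 oxidation state.
Vanadium is a group-5 element; V(IV) is therefore d¹.
In an octahedral field the d¹ configuration is t₂g¹e_g⁰ (only one arrangement possible), giving 1 unpaired electron.

1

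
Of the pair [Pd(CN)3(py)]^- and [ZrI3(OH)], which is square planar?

For [Pd(CN)3(py)]^-: Ligand charges: each cyanide is −1; pyridine is neutral. With an overall charge of −1 the palladium centre must be in the +2 oxidation state. Pd sits in group 10, so the d-electron count is 10 − 2 = 8. A 4d d⁸ ion has a large crystal-field splitting; square planar leaves the high-energy d_{x²−y²} orbital empty and maximises CFSE. → square planar.
For [ZrI3(OH)]: Summing ligand charges against the 0 overall charge gives an oxidation state of +4 for zirconium. Zr sits in group 4, so the d-electron count is 4 − 4 = 0. A d⁰ ion has no crystal-field stabilisation preference between square planar and tetrahedral, so four ligands adopt the sterically favoured tetrahedral geometry. → tetrahedral.

[Pd(CN)3(py)]^-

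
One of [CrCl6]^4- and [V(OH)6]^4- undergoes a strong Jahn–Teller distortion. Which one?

[CrCl6]^4-: Ligand charges: each chloride is −1. With an overall charge of −4 the chromium centre must be in the +2 oxidation state. Chromium is a group-6 element; Cr(II) is therefore d⁴. Chloride is a weak-field ligand for a first-row metal, so the complex is high-spin. The t₂g³e_g¹ (high-spin) configuration has an unevenly filled e_g set; the Jahn–Teller theorem predicts a tetragonal distortion (typically axial elongation) to lift the degeneracy.
[V(OH)6]^4-: Summing ligand charges against the −4 overall charge gives an oxidation state of +2 for vanadium. Vanadium is a group-5 element; V(II) is therefore d³. The d³ configuration leaves the e_g set evenly filled (or empty) — no strong Jahn–Teller driving force.

[CrCl6]^4-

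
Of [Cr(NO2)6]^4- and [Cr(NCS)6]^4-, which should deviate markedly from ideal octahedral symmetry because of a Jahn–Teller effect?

[Cr(NCS)6]^4-

[Cr(NO2)6]^4-: Each nitro (N-bound nitrite) is −1; balancing the −4 overall charge requires Cr(II). Cr sits in group 6, so the d-electron count is 6 − 2 = 4. Nitro (N-bound nitrite) is a strong-field ligand (high in the spectrochemical series) for a first-row metal, so the complex is low-spin. The d⁴ configuration leaves the e_g set evenly filled (or empty) — no strong Jahn–Teller driving force.
[Cr(NCS)6]^4-: Ligand charges: each isothiocyanate is −1. With an overall charge of −4 the chromium centre must be in the +2 oxidation state. Chromium is a group-6 element; Cr(II) is therefore d⁴. Isothiocyanate is a weak-field ligand for a first-row metal, so the complex is high-spin. The t₂g³e_g¹ (high-spin) configuration has an unevenly filled e_g set; the Jahn–Teller theorem predicts a tetragonal distortion (typically axial elongation) to lift the degeneracy.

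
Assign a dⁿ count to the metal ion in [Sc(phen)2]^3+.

d0

Ligand charges: 1,10-phenanthroline is neutral. With an overall charge of +3 the scandium centre must be in the +3 oxidation state.
Group 3 minus oxidation state 3 gives a d⁰ configuration.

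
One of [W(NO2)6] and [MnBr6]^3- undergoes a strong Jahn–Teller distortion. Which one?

[W(NO2)6]: Ligand charges: each nitro (N-bound nitrite) is −1. With an overall charge of 0 the tungsten centre must be in the +6 oxidation state. Group 6 minus oxidation state 6 gives a d⁰ configuration. The d⁰ configuration leaves the e_g set evenly filled (or empty) — no strong Jahn–Teller driving force.
[MnBr6]^3-: Each bromide is −1; balancing the −3 overall charge requires Mn(III). Manganese is a group-7 element; Mn(III) is therefore d⁴. Bromide is a weak-field ligand for a first-row metal, so the complex is high-spin. The t₂g³e_g¹ (high-spin) configuration has an unevenly filled e_g set; the Jahn–Teller theorem predicts a tetragonal distortion (typically axial elongation) to lift the degeneracy.

[MnBr6]^3-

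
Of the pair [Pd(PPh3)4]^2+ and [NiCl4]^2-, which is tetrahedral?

[NiCl4]^2-

For [Pd(PPh3)4]^2+: Triphenylphosphine is neutral; balancing the +2 overall charge requires Pd(II). Group 10 minus oxidation state 2 gives a d⁸ configuration. A 4d d⁸ ion has a large crystal-field splitting; square planar leaves the high-energy d_{x²−y²} orbital empty and maximises CFSE. → square planar.
For [NiCl4]^2-: Ligand charges: each chloride is −1. With an overall charge of −2 the nickel centre must be in the +2 oxidation state. Group 10 minus oxidation state 2 gives a d⁸ configuration. Chloride is a weak-field ligand. With weak-field ligands the CFSE gain from square planar is small, so a 3d d⁸ ion takes the sterically preferred tetrahedral geometry. → tetrahedral.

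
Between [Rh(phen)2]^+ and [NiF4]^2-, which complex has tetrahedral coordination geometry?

For [Rh(phen)2]^+: Ligand charges: 1,10-phenanthroline is neutral. With an overall charge of +1 the rhodium centre must be in the +1 oxidation state. Group 9 minus oxidation state 1 gives a d⁸ configuration. A 4d d⁸ ion has a large crystal-field splitting; square planar leaves the high-energy d_{x²−y²} orbital empty and maximises CFSE. → square planar.
For [NiF4]^2-: Each fluoride is −1; balancing the −2 overall charge requires Ni(II). Ni sits in group 10, so the d-electron count is 10 − 2 = 8. Fluoride is a weak-field ligand. With weak-field ligands the CFSE gain from square planar is small, so a 3d d⁸ ion takes the sterically preferred tetrahedral geometry. → tetrahedral.

[NiF4]^2-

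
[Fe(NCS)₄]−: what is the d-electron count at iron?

Summing ligand charges against the −1 overall charge gives an oxidation state of +3 for iron.
Fe sits in group 8, so the d-electron count is 8 − 3 = 5.

d⁵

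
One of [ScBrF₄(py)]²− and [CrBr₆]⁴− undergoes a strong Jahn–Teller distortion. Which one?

[CrBr₆]⁴−

[ScBrF₄(py)]²−: Each bromide is −1; each fluoride is −1; pyridine is neutral; balancing the −2 overall charge requires Sc(III). Group 3 minus oxidation state 3 gives a d⁰ configuration. The d⁰ configuration leaves the e_g set evenly filled (or empty) — no strong Jahn–Teller driving force.
[CrBr₆]⁴−: Ligand charges: each bromide is −1. With an overall charge of −4 the chromium centre must be in the +2 oxidation state. Group 6 minus oxidation state 2 gives a d⁴ configuration. Bromide is a weak-field ligand for a first-row metal, so the complex is high-spin. The t₂g³e_g¹ (high-spin) configuration has an unevenly filled e_g set; the Jahn–Teller theorem predicts a tetragonal distortion (typically axial elongation) to lift the degeneracy.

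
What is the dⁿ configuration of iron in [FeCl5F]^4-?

Summing ligand charges against the −4 overall charge gives an oxidation state of +2 for iron.
Iron is a group-8 element; Fe(II) is therefore d⁶.

d6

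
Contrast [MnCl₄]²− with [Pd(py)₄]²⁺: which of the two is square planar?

For [MnCl₄]²−: Ligand charges: each chloride is −1. With an overall charge of −2 the manganese centre must be in the +2 oxidation state. Manganese is a group-7 element; Mn(II) is therefore d⁵. A high-spin d⁵ ion has zero CFSE in either geometry, so four ligands adopt the sterically favoured tetrahedral geometry. → tetrahedral.
For [Pd(py)₄]²⁺: Ligand charges: pyridine is neutral. With an overall charge of +2 the palladium centre must be in the +2 oxidation state. Group 10 minus oxidation state 2 gives a d⁸ configuration. A 4d d⁸ ion has a large crystal-field splitting; square planar leaves the high-energy d_{x²−y²} orbital empty and maximises CFSE. → square planar.

[Pd(py)₄]²⁺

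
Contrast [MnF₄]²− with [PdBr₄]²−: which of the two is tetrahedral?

For [MnF₄]²−: Summing ligand charges against the −2 overall charge gives an oxidation state of +2 for manganese. Mn sits in group 7, so the d-electron count is 7 − 2 = 5. A high-spin d⁵ ion has zero CFSE in either geometry, so four ligands adopt the sterically favoured tetrahedral geometry. → tetrahedral.
For [PdBr₄]²−: Each bromide is −1; balancing the −2 overall charge requires Pd(II). Group 10 minus oxidation state 2 gives a d⁸ configuration. A 4d d⁸ ion has a large crystal-field splitting; square planar leaves the high-energy d_{x²−y²} orbital empty and maximises CFSE. → square planar.

[MnF₄]²−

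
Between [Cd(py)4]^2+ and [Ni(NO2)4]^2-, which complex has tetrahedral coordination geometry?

For [Cd(py)4]^2+: Summing ligand charges against the +2 overall charge gives an oxidation state of +2 for cadmium. Cd sits in group 12, so the d-electron count is 12 − 2 = 10. A d¹⁰ ion has no crystal-field stabilisation preference between square planar and tetrahedral, so four ligands adopt the sterically favoured tetrahedral geometry. → tetrahedral.
For [Ni(NO2)4]^2-: Ligand charges: each nitro (N-bound nitrite) is −1. With an overall charge of −2 the nickel centre must be in the +2 oxidation state. Group 10 minus oxidation state 2 gives a d⁸ configuration. Nitro (N-bound nitrite) is a strong-field ligand (high in the spectrochemical series). A 3d d⁸ ion with strong-field ligands gains enough CFSE to favour square planar over tetrahedral. → square planar.

[Cd(py)4]^2+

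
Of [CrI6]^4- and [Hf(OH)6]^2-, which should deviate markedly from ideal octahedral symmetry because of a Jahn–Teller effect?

[CrI6]^4-

[CrI6]^4-: Each iodide is −1; balancing the −4 overall charge requires Cr(II). Cr sits in group 6, so the d-electron count is 6 − 2 = 4. Iodide is a weak-field ligand for a first-row metal, so the complex is high-spin. The t₂g³e_g¹ (high-spin) configuration has an unevenly filled e_g set; the Jahn–Teller theorem predicts a tetragonal distortion (typically axial elongation) to lift the degeneracy.
[Hf(OH)6]^2-: Ligand charges: each hydroxide is −1. With an overall charge of −2 the hafnium centre must be in the +4 oxidation state. Hafnium is a group-4 element; Hf(IV) is therefore d⁰. The d⁰ configuration leaves the e_g set evenly filled (or empty) — no strong Jahn–Teller driving force.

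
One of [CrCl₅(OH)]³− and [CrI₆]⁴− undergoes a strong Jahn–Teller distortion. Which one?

[CrI₆]⁴−

[CrCl₅(OH)]³−: Each chloride is −1; each hydroxide is −1; balancing the −3 overall charge requires Cr(III). Chromium is a group-6 element; Cr(III) is therefore d³. The d³ configuration leaves the e_g set evenly filled (or empty) — no strong Jahn–Teller driving force.
[CrI₆]⁴−: Ligand charges: each iodide is −1. With an overall charge of −4 the chromium centre must be in the +2 oxidation state. Chromium is a group-6 element; Cr(II) is therefore d⁴. Iodide is a weak-field ligand for a first-row metal, so the complex is high-spin. The t₂g³e_g¹ (high-spin) configuration has an unevenly filled e_g set; the Jahn–Teller theorem predicts a tetragonal distortion (typically axial elongation) to lift the degeneracy.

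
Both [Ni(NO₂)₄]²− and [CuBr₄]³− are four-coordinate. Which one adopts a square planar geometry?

[Ni(NO₂)₄]²−

For [Ni(NO₂)₄]²−: Ligand charges: each nitro (N-bound nitrite) is −1. With an overall charge of −2 the nickel centre must be in the +2 oxidation state. Ni sits in group 10, so the d-electron count is 10 − 2 = 8. Nitro (N-bound nitrite) is a strong-field ligand (high in the spectrochemical series). A 3d d⁸ ion with strong-field ligands gains enough CFSE to favour square planar over tetrahedral. → square planar.
For [CuBr₄]³−: Each bromide is −1; balancing the −3 overall charge requires Cu(I). Cu sits in group 11, so the d-electron count is 11 − 1 = 10. A d¹⁰ ion has no crystal-field stabilisation preference between square planar and tetrahedral, so four ligands adopt the sterically favoured tetrahedral geometry. → tetrahedral.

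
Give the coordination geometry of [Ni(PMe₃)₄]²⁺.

square planar

Trimethylphosphine is neutral; balancing the +2 overall charge requires Ni(II).
Group 10 minus oxidation state 2 gives a d⁸ configuration.
With 4 monodentate ligands the coordination number is 4.
Trimethylphosphine is a strong-field ligand (high in the spectrochemical series).
A 3d d⁸ ion with strong-field ligands gains enough CFSE to favour square planar over tetrahedral.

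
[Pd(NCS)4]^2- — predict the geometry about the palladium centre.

square planar

Each isothiocyanate is −1; balancing the −2 overall charge requires Pd(II).
Group 10 minus oxidation state 2 gives a d⁸ configuration.
Coordination number: 4.
A 4d d⁸ ion has a large crystal-field splitting; square planar leaves the high-energy d_{x²−y²} orbital empty and maximises CFSE.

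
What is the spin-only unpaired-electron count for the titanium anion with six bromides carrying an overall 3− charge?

Each bromide is −1; balancing the −3 overall charge requires Ti(III).
Group 4 minus oxidation state 3 gives a d¹ configuration.
In an octahedral field the d¹ configuration is t₂g¹e_g⁰ (only one arrangement possible), giving 1 unpaired electron.

1 unpaired electron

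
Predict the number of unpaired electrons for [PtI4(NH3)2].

0

Summing ligand charges against the 0 overall charge gives an oxidation state of +4 for platinum.
Platinum is a group-10 element; Pt(IV) is therefore d⁶.
The spin state decides the count: a 5d ion has a large Δₒ and is invariably low-spin.
An octahedral low-spin d⁶ ion is t₂g⁶e_g⁰, giving 0 unpaired electrons.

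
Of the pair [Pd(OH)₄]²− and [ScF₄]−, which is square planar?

[Pd(OH)₄]²−

For [Pd(OH)₄]²−: Ligand charges: each hydroxide is −1. With an overall charge of −2 the palladium centre must be in the +2 oxidation state. Palladium is a group-10 element; Pd(II) is therefore d⁸. A 4d d⁸ ion has a large crystal-field splitting; square planar leaves the high-energy d_{x²−y²} orbital empty and maximises CFSE. → square planar.
For [ScF₄]−: Summing ligand charges against the −1 overall charge gives an oxidation state of +3 for scandium. Sc sits in group 3, so the d-electron count is 3 − 3 = 0. A d⁰ ion has no crystal-field stabilisation preference between square planar and tetrahedral, so four ligands adopt the sterically favoured tetrahedral geometry. → tetrahedral.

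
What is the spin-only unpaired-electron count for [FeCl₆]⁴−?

Ligand charges: each chloride is −1. With an overall charge of −4 the iron centre must be in the +2 oxidation state.
Fe sits in group 8, so the d-electron count is 8 − 2 = 6.
The spin state decides the count: Chloride is a weak-field ligand for a first-row metal, so the complex is high-spin.
An octahedral high-spin d⁶ ion is t₂g⁴e_g², giving 4 unpaired electrons.

4 unpaired electrons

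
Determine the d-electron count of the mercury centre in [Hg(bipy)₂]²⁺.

Summing ligand charges against the +2 overall charge gives an oxidation state of +2 for mercury.
Group 12 minus oxidation state 2 gives a d¹⁰ configuration.

d10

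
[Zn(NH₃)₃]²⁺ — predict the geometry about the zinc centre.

trigonal planar

Ligand charges: ammonia is neutral. With an overall charge of +2 the zinc centre must be in the +2 oxidation state.
Group 12 minus oxidation state 2 gives a d¹⁰ configuration.
Coordination number: 3.
Three ligands around a d¹⁰ centre minimise repulsion in a trigonal-planar arrangement.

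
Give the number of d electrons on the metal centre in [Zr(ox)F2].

d⁰

Ligand charges: each oxalate is −2; each fluoride is −1. With an overall charge of 0 the zirconium centre must be in the +4 oxidation state.
Zr sits in group 4, so the d-electron count is 4 − 4 = 0.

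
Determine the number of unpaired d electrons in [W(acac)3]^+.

2

Summing ligand charges against the +1 overall charge gives an oxidation state of +4 for tungsten.
Tungsten is a group-6 element; W(IV) is therefore d².
Counting donor atoms: 3×acetylacetonate (bidentate) → 6 donors. Coordination number = 6.
In an octahedral field the d² configuration is t₂g²e_g⁰ (only one arrangement possible), giving 2 unpaired electrons.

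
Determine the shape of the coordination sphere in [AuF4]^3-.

Summing ligand charges against the −3 overall charge gives an oxidation state of +1 for gold.
Group 11 minus oxidation state 1 gives a d¹⁰ configuration.
Coordination number: 4.
A d¹⁰ ion has no crystal-field stabilisation preference between square planar and tetrahedral, so four ligands adopt the sterically favoured tetrahedral geometry.

tetrahedral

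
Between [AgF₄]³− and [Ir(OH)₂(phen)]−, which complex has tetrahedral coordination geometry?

[AgF₄]³−

For [AgF₄]³−: Ligand charges: each fluoride is −1. With an overall charge of −3 the silver centre must be in the +1 oxidation state. Silver is a group-11 element; Ag(I) is therefore d¹⁰. A d¹⁰ ion has no crystal-field stabilisation preference between square planar and tetrahedral, so four ligands adopt the sterically favoured tetrahedral geometry. → tetrahedral.
For [Ir(OH)₂(phen)]−: Summing ligand charges against the −1 overall charge gives an oxidation state of +1 for iridium. Iridium is a group-9 element; Ir(I) is therefore d⁸. A 5d d⁸ ion has a large crystal-field splitting; square planar leaves the high-energy d_{x²−y²} orbital empty and maximises CFSE. → square planar.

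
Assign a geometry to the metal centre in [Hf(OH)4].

tetrahedral

Summing ligand charges against the 0 overall charge gives an oxidation state of +4 for hafnium.
Hafnium is a group-4 element; Hf(IV) is therefore d⁰.
Coordination number: 4.
A d⁰ ion has no crystal-field stabilisation preference between square planar and tetrahedral, so four ligands adopt the sterically favoured tetrahedral geometry.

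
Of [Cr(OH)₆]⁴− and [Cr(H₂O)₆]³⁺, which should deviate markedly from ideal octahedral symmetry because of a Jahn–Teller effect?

[Cr(OH)₆]⁴−: Ligand charges: each hydroxide is −1. With an overall charge of −4 the chromium centre must be in the +2 oxidation state. Cr sits in group 6, so the d-electron count is 6 − 2 = 4. Hydroxide is a weak-field ligand for a first-row metal, so the complex is high-spin. The t₂g³e_g¹ (high-spin) configuration has an unevenly filled e_g set; the Jahn–Teller theorem predicts a tetragonal distortion (typically axial elongation) to lift the degeneracy.
[Cr(H₂O)₆]³⁺: Summing ligand charges against the +3 overall charge gives an oxidation state of +3 for chromium. Cr sits in group 6, so the d-electron count is 6 − 3 = 3. The d³ configuration leaves the e_g set evenly filled (or empty) — no strong Jahn–Teller driving force.

[Cr(OH)₆]⁴−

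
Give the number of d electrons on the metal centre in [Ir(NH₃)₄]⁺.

d⁸

Ligand charges: ammonia is neutral. With an overall charge of +1 the iridium centre must be in the +1 oxidation state.
Ir sits in group 9, so the d-electron count is 9 − 1 = 8.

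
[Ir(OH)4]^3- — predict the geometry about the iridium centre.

square planar

Each hydroxide is −1; balancing the −3 overall charge requires Ir(I).
Group 9 minus oxidation state 1 gives a d⁸ configuration.
Coordination number: 4.
A 5d d⁸ ion has a large crystal-field splitting; square planar leaves the high-energy d_{x²−y²} orbital empty and maximises CFSE.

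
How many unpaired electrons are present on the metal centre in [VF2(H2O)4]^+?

2

Ligand charges: each fluoride is −1; water is neutral. With an overall charge of +1 the vanadium centre must be in the +3 oxidation state.
Vanadium is a group-5 element; V(III) is therefore d².
In an octahedral field the d² configuration is t₂g²e_g⁰ (only one arrangement possible), giving 2 unpaired electrons.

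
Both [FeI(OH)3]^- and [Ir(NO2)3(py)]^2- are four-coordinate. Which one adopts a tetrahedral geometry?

For [FeI(OH)3]^-: Each iodide is −1; each hydroxide is −1; balancing the −1 overall charge requires Fe(III). Group 8 minus oxidation state 3 gives a d⁵ configuration. A high-spin d⁵ ion has zero CFSE in either geometry, so four ligands adopt the sterically favoured tetrahedral geometry. → tetrahedral.
For [Ir(NO2)3(py)]^2-: Summing ligand charges against the −2 overall charge gives an oxidation state of +1 for iridium. Ir sits in group 9, so the d-electron count is 9 − 1 = 8. A 5d d⁸ ion has a large crystal-field splitting; square planar leaves the high-energy d_{x²−y²} orbital empty and maximises CFSE. → square planar.

[FeI(OH)3]^-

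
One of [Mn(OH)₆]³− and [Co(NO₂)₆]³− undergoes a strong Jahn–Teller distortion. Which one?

[Mn(OH)₆]³−

[Mn(OH)₆]³−: Summing ligand charges against the −3 overall charge gives an oxidation state of +3 for manganese. Manganese is a group-7 element; Mn(III) is therefore d⁴. Hydroxide is a weak-field ligand for a first-row metal, so the complex is high-spin. The t₂g³e_g¹ (high-spin) configuration has an unevenly filled e_g set; the Jahn–Teller theorem predicts a tetragonal distortion (typically axial elongation) to lift the degeneracy.
[Co(NO₂)₆]³−: Ligand charges: each nitro (N-bound nitrite) is −1. With an overall charge of −3 the cobalt centre must be in the +3 oxidation state. Group 9 minus oxidation state 3 gives a d⁶ configuration. Co(III) has an exceptionally large octahedral splitting and is low-spin with essentially every ligand except fluoride. The d⁶ configuration leaves the e_g set evenly filled (or empty) — no strong Jahn–Teller driving force.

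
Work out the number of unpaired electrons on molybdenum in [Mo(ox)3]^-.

Each oxalate is −2; balancing the −1 overall charge requires Mo(V).
Mo sits in group 6, so the d-electron count is 6 − 5 = 1.
Counting donor atoms: 3×oxalate (bidentate) → 6 donors. Coordination number = 6.
In an octahedral field the d¹ configuration is t₂g¹e_g⁰ (only one arrangement possible), giving 1 unpaired electron.

1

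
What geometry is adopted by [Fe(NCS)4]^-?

tetrahedral

Ligand charges: each isothiocyanate is −1. With an overall charge of −1 the iron centre must be in the +3 oxidation state.
Group 8 minus oxidation state 3 gives a d⁵ configuration.
With 4 monodentate ligands the coordination number is 4.
Isothiocyanate is a weak-field ligand.
A high-spin d⁵ ion has zero CFSE in either geometry, so four ligands adopt the sterically favoured tetrahedral geometry.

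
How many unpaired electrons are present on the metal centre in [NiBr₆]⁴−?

Ligand charges: each bromide is −1. With an overall charge of −4 the nickel centre must be in the +2 oxidation state.
Ni sits in group 10, so the d-electron count is 10 − 2 = 8.
In an octahedral field the d⁸ configuration is t₂g⁶e_g² (only one arrangement possible), giving 2 unpaired electrons.

2 unpaired electrons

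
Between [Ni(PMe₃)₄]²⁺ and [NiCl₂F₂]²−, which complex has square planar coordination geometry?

For [Ni(PMe₃)₄]²⁺: Ligand charges: trimethylphosphine is neutral. With an overall charge of +2 the nickel centre must be in the +2 oxidation state. Ni sits in group 10, so the d-electron count is 10 − 2 = 8. Trimethylphosphine is a strong-field ligand (high in the spectrochemical series). A 3d d⁸ ion with strong-field ligands gains enough CFSE to favour square planar over tetrahedral. → square planar.
For [NiCl₂F₂]²−: Summing ligand charges against the −2 overall charge gives an oxidation state of +2 for nickel. Nickel is a group-10 element; Ni(II) is therefore d⁸. Chloride and fluoride are weak-field ligands. With weak-field ligands the CFSE gain from square planar is small, so a 3d d⁸ ion takes the sterically preferred tetrahedral geometry. → tetrahedral.

[Ni(PMe₃)₄]²⁺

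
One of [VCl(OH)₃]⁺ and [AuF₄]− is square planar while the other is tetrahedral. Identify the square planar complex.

[AuF₄]−

For [VCl(OH)₃]⁺: Ligand charges: each chloride is −1; each hydroxide is −1. With an overall charge of +1 the vanadium centre must be in the +5 oxidation state. Group 5 minus oxidation state 5 gives a d⁰ configuration. A d⁰ ion has no crystal-field stabilisation preference between square planar and tetrahedral, so four ligands adopt the sterically favoured tetrahedral geometry. → tetrahedral.
For [AuF₄]−: Ligand charges: each fluoride is −1. With an overall charge of −1 the gold centre must be in the +3 oxidation state. Gold is a group-11 element; Au(III) is therefore d⁸. A 5d d⁸ ion has a large crystal-field splitting; square planar leaves the high-energy d_{x²−y²} orbital empty and maximises CFSE. → square planar.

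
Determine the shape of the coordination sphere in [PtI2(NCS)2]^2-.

Ligand charges: each iodide is −1; each isothiocyanate is −1. With an overall charge of −2 the platinum centre must be in the +2 oxidation state.
Platinum is a group-10 element; Pt(II) is therefore d⁸.
With 4 monodentate ligands the coordination number is 4.
A 5d d⁸ ion has a large crystal-field splitting; square planar leaves the high-energy d_{x²−y²} orbital empty and maximises CFSE.

square planar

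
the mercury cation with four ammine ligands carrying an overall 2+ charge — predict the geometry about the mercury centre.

tetrahedral

Ammonia is neutral; balancing the +2 overall charge requires Hg(II).
Group 12 minus oxidation state 2 gives a d¹⁰ configuration.
Coordination number: 4.
A d¹⁰ ion has no crystal-field stabilisation preference between square planar and tetrahedral, so four ligands adopt the sterically favoured tetrahedral geometry.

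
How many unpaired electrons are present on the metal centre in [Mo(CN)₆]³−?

Summing ligand charges against the −3 overall charge gives an oxidation state of +3 for molybdenum.
Group 6 minus oxidation state 3 gives a d³ configuration.
In an octahedral field the d³ configuration is t₂g³e_g⁰ (only one arrangement possible), giving 3 unpaired electrons.

3 unpaired electrons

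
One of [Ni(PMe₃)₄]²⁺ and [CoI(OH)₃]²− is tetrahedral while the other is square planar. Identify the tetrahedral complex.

For [Ni(PMe₃)₄]²⁺: Ligand charges: trimethylphosphine is neutral. With an overall charge of +2 the nickel centre must be in the +2 oxidation state. Group 10 minus oxidation state 2 gives a d⁸ configuration. Trimethylphosphine is a strong-field ligand (high in the spectrochemical series). A 3d d⁸ ion with strong-field ligands gains enough CFSE to favour square planar over tetrahedral. → square planar.
For [CoI(OH)₃]²−: Each iodide is −1; each hydroxide is −1; balancing the −2 overall charge requires Co(II). Group 9 minus oxidation state 2 gives a d⁷ configuration. For a high-spin 3d d⁷ ion with weak-field ligands the small Δₜ gives little square-planar CFSE advantage, so four ligands adopt the sterically favoured tetrahedral geometry. → tetrahedral.

[CoI(OH)₃]²−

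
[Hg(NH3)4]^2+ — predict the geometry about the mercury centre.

Ammonia is neutral; balancing the +2 overall charge requires Hg(II).
Mercury is a group-12 element; Hg(II) is therefore d¹⁰.
With 4 monodentate ligands the coordination number is 4.
A d¹⁰ ion has no crystal-field stabilisation preference between square planar and tetrahedral, so four ligands adopt the sterically favoured tetrahedral geometry.

tetrahedral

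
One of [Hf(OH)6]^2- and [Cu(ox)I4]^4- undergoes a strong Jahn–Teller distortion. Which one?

[Hf(OH)6]^2-: Each hydroxide is −1; balancing the −2 overall charge requires Hf(IV). Hf sits in group 4, so the d-electron count is 4 − 4 = 0. The d⁰ configuration leaves the e_g set evenly filled (or empty) — no strong Jahn–Teller driving force.
[Cu(ox)I4]^4-: Summing ligand charges against the −4 overall charge gives an oxidation state of +2 for copper. Copper is a group-11 element; Cu(II) is therefore d⁹. The t₂g⁶e_g³ configuration has an unevenly filled e_g set; the Jahn–Teller theorem predicts a tetragonal distortion (typically axial elongation) to lift the degeneracy.

[Cu(ox)I4]^4-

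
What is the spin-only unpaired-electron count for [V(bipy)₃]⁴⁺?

Ligand charges: 2,2′-bipyridine is neutral. With an overall charge of +4 the vanadium centre must be in the +4 oxidation state.
Group 5 minus oxidation state 4 gives a d¹ configuration.
Counting donor atoms: 3×2,2′-bipyridine (bidentate) → 6 donors. Coordination number = 6.
In an octahedral field the d¹ configuration is t₂g¹e_g⁰ (only one arrangement possible), giving 1 unpaired electron.

1 unpaired electron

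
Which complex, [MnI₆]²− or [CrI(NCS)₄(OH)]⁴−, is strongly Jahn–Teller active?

[MnI₆]²−: Ligand charges: each iodide is −1. With an overall charge of −2 the manganese centre must be in the +4 oxidation state. Mn sits in group 7, so the d-electron count is 7 − 4 = 3. The d³ configuration leaves the e_g set evenly filled (or empty) — no strong Jahn–Teller driving force.
[CrI(NCS)₄(OH)]⁴−: Ligand charges: each iodide is −1; each isothiocyanate is −1; each hydroxide is −1. With an overall charge of −4 the chromium centre must be in the +2 oxidation state. Cr sits in group 6, so the d-electron count is 6 − 2 = 4. Hydroxide, iodide, and isothiocyanate are weak-field ligands for a first-row metal, so the complex is high-spin. The t₂g³e_g¹ (high-spin) configuration has an unevenly filled e_g set; the Jahn–Teller theorem predicts a tetragonal distortion (typically axial elongation) to lift the degeneracy.

[CrI(NCS)₄(OH)]⁴−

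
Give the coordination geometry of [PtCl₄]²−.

square planar

Each chloride is −1; balancing the −2 overall charge requires Pt(II).
Pt sits in group 10, so the d-electron count is 10 − 2 = 8.
Coordination number: 4.
A 5d d⁸ ion has a large crystal-field splitting; square planar leaves the high-energy d_{x²−y²} orbital empty and maximises CFSE.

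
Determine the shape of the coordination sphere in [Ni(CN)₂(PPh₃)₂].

Summing ligand charges against the 0 overall charge gives an oxidation state of +2 for nickel.
Nickel is a group-10 element; Ni(II) is therefore d⁸.
Coordination number: 4.
Cyanide and triphenylphosphine are strong-field ligands (high in the spectrochemical series).
A 3d d⁸ ion with strong-field ligands gains enough CFSE to favour square planar over tetrahedral.

square planar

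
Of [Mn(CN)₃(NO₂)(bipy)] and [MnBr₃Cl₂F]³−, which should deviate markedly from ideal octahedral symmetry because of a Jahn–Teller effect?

[Mn(CN)₃(NO₂)(bipy)]: Ligand charges: each cyanide is −1; each nitro (N-bound nitrite) is −1; 2,2′-bipyridine is neutral. With an overall charge of 0 the manganese centre must be in the +4 oxidation state. Group 7 minus oxidation state 4 gives a d³ configuration. The d³ configuration leaves the e_g set evenly filled (or empty) — no strong Jahn–Teller driving force.
[MnBr₃Cl₂F]³−: Each bromide is −1; each chloride is −1; each fluoride is −1; balancing the −3 overall charge requires Mn(III). Manganese is a group-7 element; Mn(III) is therefore d⁴. Bromide, chloride, and fluoride are weak-field ligands for a first-row metal, so the complex is high-spin. The t₂g³e_g¹ (high-spin) configuration has an unevenly filled e_g set; the Jahn–Teller theorem predicts a tetragonal distortion (typically axial elongation) to lift the degeneracy.

[MnBr₃Cl₂F]³−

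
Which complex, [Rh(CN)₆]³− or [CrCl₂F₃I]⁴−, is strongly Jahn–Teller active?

[Rh(CN)₆]³−: Summing ligand charges against the −3 overall charge gives an oxidation state of +3 for rhodium. Rhodium is a group-9 element; Rh(III) is therefore d⁶. A 4d ion has a large Δₒ and is invariably low-spin. The d⁶ configuration leaves the e_g set evenly filled (or empty) — no strong Jahn–Teller driving force.
[CrCl₂F₃I]⁴−: Summing ligand charges against the −4 overall charge gives an oxidation state of +2 for chromium. Cr sits in group 6, so the d-electron count is 6 − 2 = 4. Chloride, fluoride, and iodide are weak-field ligands for a first-row metal, so the complex is high-spin. The t₂g³e_g¹ (high-spin) configuration has an unevenly filled e_g set; the Jahn–Teller theorem predicts a tetragonal distortion (typically axial elongation) to lift the degeneracy.

[CrCl₂F₃I]⁴−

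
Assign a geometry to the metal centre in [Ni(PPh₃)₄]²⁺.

square planar

Summing ligand charges against the +2 overall charge gives an oxidation state of +2 for nickel.
Ni sits in group 10, so the d-electron count is 10 − 2 = 8.
Coordination number: 4.
Triphenylphosphine is a strong-field ligand (high in the spectrochemical series).
A 3d d⁸ ion with strong-field ligands gains enough CFSE to favour square planar over tetrahedral.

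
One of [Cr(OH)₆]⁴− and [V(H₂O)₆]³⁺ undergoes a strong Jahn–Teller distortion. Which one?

[Cr(OH)₆]⁴−: Ligand charges: each hydroxide is −1. With an overall charge of −4 the chromium centre must be in the +2 oxidation state. Cr sits in group 6, so the d-electron count is 6 − 2 = 4. Hydroxide is a weak-field ligand for a first-row metal, so the complex is high-spin. The t₂g³e_g¹ (high-spin) configuration has an unevenly filled e_g set; the Jahn–Teller theorem predicts a tetragonal distortion (typically axial elongation) to lift the degeneracy.
[V(H₂O)₆]³⁺: Water is neutral; balancing the +3 overall charge requires V(III). V sits in group 5, so the d-electron count is 5 − 3 = 2. The d² configuration leaves the e_g set evenly filled (or empty) — no strong Jahn–Teller driving force.

[Cr(OH)₆]⁴−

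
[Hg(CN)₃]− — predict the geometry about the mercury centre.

Each cyanide is −1; balancing the −1 overall charge requires Hg(II).
Group 12 minus oxidation state 2 gives a d¹⁰ configuration.
Coordination number: 3.
Three ligands around a d¹⁰ centre minimise repulsion in a trigonal-planar arrangement.

trigonal planar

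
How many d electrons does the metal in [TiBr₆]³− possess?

d¹

Ligand charges: each bromide is −1. With an overall charge of −3 the titanium centre must be in the +3 oxidation state.
Group 4 minus oxidation state 3 gives a d¹ configuration.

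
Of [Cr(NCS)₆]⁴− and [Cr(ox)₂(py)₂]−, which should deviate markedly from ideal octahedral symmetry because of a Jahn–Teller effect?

[Cr(NCS)₆]⁴−

[Cr(NCS)₆]⁴−: Each isothiocyanate is −1; balancing the −4 overall charge requires Cr(II). Cr sits in group 6, so the d-electron count is 6 − 2 = 4. Isothiocyanate is a weak-field ligand for a first-row metal, so the complex is high-spin. The t₂g³e_g¹ (high-spin) configuration has an unevenly filled e_g set; the Jahn–Teller theorem predicts a tetragonal distortion (typically axial elongation) to lift the degeneracy.
[Cr(ox)₂(py)₂]−: Summing ligand charges against the −1 overall charge gives an oxidation state of +3 for chromium. Cr sits in group 6, so the d-electron count is 6 − 3 = 3. The d³ configuration leaves the e_g set evenly filled (or empty) — no strong Jahn–Teller driving force.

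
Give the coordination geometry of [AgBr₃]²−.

Each bromide is −1; balancing the −2 overall charge requires Ag(I).
Group 11 minus oxidation state 1 gives a d¹⁰ configuration.
With 3 monodentate ligands the coordination number is 3.
Three ligands around a d¹⁰ centre minimise repulsion in a trigonal-planar arrangement.

trigonal planar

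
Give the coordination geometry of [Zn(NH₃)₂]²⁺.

Ligand charges: ammonia is neutral. With an overall charge of +2 the zinc centre must be in the +2 oxidation state.
Zinc is a group-12 element; Zn(II) is therefore d¹⁰.
Coordination number: 2.
A d¹⁰ ion with only two ligands adopts a linear arrangement (sp hybridisation; no CFSE preference).

linear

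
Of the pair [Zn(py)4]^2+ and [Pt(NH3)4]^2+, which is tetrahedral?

[Zn(py)4]^2+

For [Zn(py)4]^2+: Pyridine is neutral; balancing the +2 overall charge requires Zn(II). Zinc is a group-12 element; Zn(II) is therefore d¹⁰. A d¹⁰ ion has no crystal-field stabilisation preference between square planar and tetrahedral, so four ligands adopt the sterically favoured tetrahedral geometry. → tetrahedral.
For [Pt(NH3)4]^2+: Ammonia is neutral; balancing the +2 overall charge requires Pt(II). Group 10 minus oxidation state 2 gives a d⁸ configuration. A 5d d⁸ ion has a large crystal-field splitting; square planar leaves the high-energy d_{x²−y²} orbital empty and maximises CFSE. → square planar.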